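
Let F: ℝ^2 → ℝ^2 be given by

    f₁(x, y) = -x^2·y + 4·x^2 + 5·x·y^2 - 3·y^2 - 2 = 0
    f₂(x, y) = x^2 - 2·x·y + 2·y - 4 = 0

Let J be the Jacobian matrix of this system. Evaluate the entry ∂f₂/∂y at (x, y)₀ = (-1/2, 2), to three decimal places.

∂f₂/∂y = -2·x + 2.
At (-1/2, 2) this is 3.000.

3.000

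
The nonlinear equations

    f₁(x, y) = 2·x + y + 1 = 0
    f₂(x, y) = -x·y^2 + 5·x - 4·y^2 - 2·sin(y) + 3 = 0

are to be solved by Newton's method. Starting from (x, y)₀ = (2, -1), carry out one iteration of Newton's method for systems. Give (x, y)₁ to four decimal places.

(0.0383, -1.0766)

At (2, -1): F = (4.0000, 8.682942).
Jacobian J = [[2, 1], [-y^2 + 5, -2·x·y - 8·y - 2·cos(y)]].
At the point, J = [[2.0000, 1.0000], [4.0000, 10.919395]] (det J = 17.838791).
Solving J·Δ = −F gives Δ = (-1.9617, -0.0766).
Then the next iterate is (x, y)₁ = (0.0383, -1.0766).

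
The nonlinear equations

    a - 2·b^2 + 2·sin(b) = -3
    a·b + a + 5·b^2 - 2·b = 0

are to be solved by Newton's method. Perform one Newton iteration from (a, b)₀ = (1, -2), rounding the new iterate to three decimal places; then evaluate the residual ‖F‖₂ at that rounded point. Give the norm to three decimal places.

4.204

At (1, -2): F = (-5.81859, 23.000).
Jacobian J = [[1, -4·b + 2·cos(b)], [b + 1, a + 10·b - 2]].
At the point, J = [[1.000, 7.16771], [-1.000, -21.000]] (det J = -13.83229).
Solving J·Δ = −F gives Δ = (-3.085, 1.242).
Then the next iterate is (a, b)₁ = (-2.085, -0.758).
Re-evaluating at (-2.085, -0.758): F = (-1.60907, 3.88425), so ‖F‖₂ = 4.204.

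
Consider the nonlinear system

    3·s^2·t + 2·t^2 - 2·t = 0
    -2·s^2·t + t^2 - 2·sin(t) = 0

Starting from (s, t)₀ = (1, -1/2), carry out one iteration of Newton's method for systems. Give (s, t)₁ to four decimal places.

At (1, -1/2): F = (0.0000, 2.208851).
Jacobian J = [[6·s·t, 3·s^2 + 4·t - 2], [-4·s·t, -2·s^2 + 2·t - 2·cos(t)]].
At the point, J = [[-3.0000, -1.0000], [2.0000, -4.755165]] (det J = 16.265495).
Solving J·Δ = −F gives Δ = (-0.1358, 0.4074).
Then the next iterate is (s, t)₁ = (0.8642, -0.0926).

(0.8642, -0.0926)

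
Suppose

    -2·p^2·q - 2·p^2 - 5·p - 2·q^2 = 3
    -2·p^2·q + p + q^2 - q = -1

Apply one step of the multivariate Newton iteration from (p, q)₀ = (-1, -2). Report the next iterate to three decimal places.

(-0.695, -0.876)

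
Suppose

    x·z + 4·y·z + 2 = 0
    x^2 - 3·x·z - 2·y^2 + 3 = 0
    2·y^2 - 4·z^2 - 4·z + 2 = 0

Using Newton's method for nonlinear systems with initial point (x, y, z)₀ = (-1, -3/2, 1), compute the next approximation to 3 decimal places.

At (-1, -3/2, 1): F = (-5.000, 2.500, -1.500).
Jacobian J = [[z, 4·z, x + 4·y], [2·x - 3·z, -4·y, -3·x], [0, 4·y, -8·z - 4]].
At the point, J = [[1.000, 4.000, -7.000], [-5.000, 6.000, 3.000], [0.000, -6.000, -12.000]] (det J = -504.000).
Solving J·Δ = −F gives Δ = (0.821, 0.440, -0.345).
Then the next iterate is (x, y, z)₁ = (-0.179, -1.060, 0.655).

(-0.179, -1.060, 0.655)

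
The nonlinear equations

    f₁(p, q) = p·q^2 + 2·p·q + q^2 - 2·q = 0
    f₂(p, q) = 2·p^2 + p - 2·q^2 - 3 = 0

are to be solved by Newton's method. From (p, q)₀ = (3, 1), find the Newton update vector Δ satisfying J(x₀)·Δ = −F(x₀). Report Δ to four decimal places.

At (3, 1): F = (8.0000, 16.0000).
Jacobian J = [[q^2 + 2·q, 2·p·q + 2·p + 2·q - 2], [4·p + 1, -4·q]].
At the point, J = [[3.0000, 12.0000], [13.0000, -4.0000]] (det J = -168.0000).
Solving J·Δ = −F gives Δ = (-1.3333, -0.3333).

(-1.3333, -0.3333)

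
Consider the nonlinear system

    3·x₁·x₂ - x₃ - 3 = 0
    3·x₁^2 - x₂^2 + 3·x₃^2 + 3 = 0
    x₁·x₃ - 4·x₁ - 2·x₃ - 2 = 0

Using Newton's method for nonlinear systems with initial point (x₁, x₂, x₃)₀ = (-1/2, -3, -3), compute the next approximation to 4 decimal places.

At (-1/2, -3, -3): F = (4.5000, 21.7500, 7.5000).
Jacobian J = [[3·x₂, 3·x₁, -1], [6·x₁, -2·x₂, 6·x₃], [x₃ - 4, 0, x₁ - 2]].
At the point, J = [[-9.0000, -1.5000, -1.0000], [-3.0000, 6.0000, -18.0000], [-7.0000, 0.0000, -2.5000]] (det J = -84.7500).
Solving J·Δ = −F gives Δ = (1.1615, -3.8009, -0.2522).
Then the next iterate is (x₁, x₂, x₃)₁ = (0.6615, -6.8009, -3.2522).

(0.6615, -6.8009, -3.2522)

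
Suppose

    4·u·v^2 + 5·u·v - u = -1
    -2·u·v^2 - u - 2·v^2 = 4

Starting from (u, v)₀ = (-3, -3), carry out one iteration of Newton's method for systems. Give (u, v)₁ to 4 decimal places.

(-2.0398, -2.3018)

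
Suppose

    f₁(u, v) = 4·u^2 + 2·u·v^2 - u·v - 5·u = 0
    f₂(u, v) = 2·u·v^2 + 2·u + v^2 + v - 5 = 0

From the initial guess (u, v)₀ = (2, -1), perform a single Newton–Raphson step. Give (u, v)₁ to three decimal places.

(1.093, -1.070)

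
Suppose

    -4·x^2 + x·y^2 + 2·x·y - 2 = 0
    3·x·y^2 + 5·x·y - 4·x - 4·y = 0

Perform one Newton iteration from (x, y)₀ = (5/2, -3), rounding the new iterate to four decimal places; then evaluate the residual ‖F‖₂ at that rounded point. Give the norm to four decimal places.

At (5/2, -3): F = (-19.5000, 32.0000).
Jacobian J = [[-8·x + y^2 + 2·y, 2·x·y + 2·x], [3·y^2 + 5·y - 4, 6·x·y + 5·x - 4]].
At the point, J = [[-17.0000, -10.0000], [8.0000, -36.5000]] (det J = 700.5000).
Solving J·Δ = −F gives Δ = (-1.4729, 0.5539).
Then the next iterate is (x, y)₁ = (1.0271, -2.4461).
Re-evaluating at (1.0271, -2.4461): F = (-5.098961, 11.550720), so ‖F‖₂ = 12.6261.

12.6261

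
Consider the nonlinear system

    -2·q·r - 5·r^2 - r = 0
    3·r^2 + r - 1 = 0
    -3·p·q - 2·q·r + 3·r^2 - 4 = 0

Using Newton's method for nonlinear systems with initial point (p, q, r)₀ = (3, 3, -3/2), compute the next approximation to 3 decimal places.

(1.198, 1.833, -0.969)

At (3, 3, -3/2): F = (-0.750, 4.250, -15.250).
Jacobian J = [[0, -2·r, -2·q - 10·r - 1], [0, 0, 6·r + 1], [-3·q, -3·p - 2·r, -2·q + 6·r]].
At the point, J = [[0.000, 3.000, 8.000], [0.000, 0.000, -8.000], [-9.000, -6.000, -15.000]] (det J = 216.000).
Solving J·Δ = −F gives Δ = (-1.802, -1.167, 0.531).
Then the next iterate is (p, q, r)₁ = (1.198, 1.833, -0.969).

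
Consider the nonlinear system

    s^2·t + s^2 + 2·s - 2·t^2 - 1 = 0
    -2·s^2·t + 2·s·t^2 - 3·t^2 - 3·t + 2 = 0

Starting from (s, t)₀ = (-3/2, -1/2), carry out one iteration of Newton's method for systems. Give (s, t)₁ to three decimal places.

(-0.184, 0.139)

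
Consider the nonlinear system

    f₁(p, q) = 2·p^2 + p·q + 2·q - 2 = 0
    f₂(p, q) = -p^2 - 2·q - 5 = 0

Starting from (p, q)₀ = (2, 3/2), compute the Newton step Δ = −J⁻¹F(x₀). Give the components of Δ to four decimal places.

(8.0000, -22.0000)

At (2, 3/2): F = (12.0000, -12.0000).
Jacobian J = [[4·p + q, p + 2], [-2·p, -2]].
At the point, J = [[9.5000, 4.0000], [-4.0000, -2.0000]] (det J = -3.0000).
Solving J·Δ = −F gives Δ = (8.0000, -22.0000).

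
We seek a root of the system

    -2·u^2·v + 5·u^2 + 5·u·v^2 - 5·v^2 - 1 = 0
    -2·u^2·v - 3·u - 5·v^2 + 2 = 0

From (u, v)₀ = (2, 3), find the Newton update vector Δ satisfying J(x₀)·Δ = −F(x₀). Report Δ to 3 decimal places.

At (2, 3): F = (40.000, -73.000).
Jacobian J = [[-4·u·v + 10·u + 5·v^2, -2·u^2 + 10·u·v - 10·v], [-4·u·v - 3, -2·u^2 - 10·v]].
At the point, J = [[41.000, 22.000], [-27.000, -38.000]] (det J = -964.000).
Solving J·Δ = −F gives Δ = (0.089, -1.984).

(0.089, -1.984)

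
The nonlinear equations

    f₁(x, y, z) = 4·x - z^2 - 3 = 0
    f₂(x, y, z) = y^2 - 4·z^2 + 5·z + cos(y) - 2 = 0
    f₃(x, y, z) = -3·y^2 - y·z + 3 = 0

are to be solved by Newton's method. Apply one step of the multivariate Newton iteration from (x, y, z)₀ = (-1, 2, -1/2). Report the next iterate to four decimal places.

At (-1, 2, -1/2): F = (-7.2500, -1.916147, -8.0000).
Jacobian J = [[4, 0, -2·z], [0, 2·y - sin(y), -8·z + 5], [0, -6·y - z, -y]].
At the point, J = [[4.0000, 0.0000, 1.0000], [0.0000, 3.090703, 9.0000], [0.0000, -11.5000, -2.0000]] (det J = 389.274379).
Solving J·Δ = −F gives Δ = (1.6924, -0.7792, 0.4805).
Then the next iterate is (x, y, z)₁ = (0.6924, 1.2208, -0.0195).

(0.6924, 1.2208, -0.0195)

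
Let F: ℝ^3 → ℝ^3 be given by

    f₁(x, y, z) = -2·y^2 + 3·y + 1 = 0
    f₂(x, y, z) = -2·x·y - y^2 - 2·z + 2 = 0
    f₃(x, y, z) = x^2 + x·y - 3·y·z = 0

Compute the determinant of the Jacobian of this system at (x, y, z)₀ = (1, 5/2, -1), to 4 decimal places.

J = [[0, -4·y + 3, 0], [-2·y, -2·x - 2·y, -2], [2·x + y, x - 3·z, -3·y]].
At the point, J = [[0.0000, -7.0000, 0.0000], [-5.0000, -7.0000, -2.0000], [4.5000, 4.0000, -7.5000]].
det J = 325.5000.

325.5000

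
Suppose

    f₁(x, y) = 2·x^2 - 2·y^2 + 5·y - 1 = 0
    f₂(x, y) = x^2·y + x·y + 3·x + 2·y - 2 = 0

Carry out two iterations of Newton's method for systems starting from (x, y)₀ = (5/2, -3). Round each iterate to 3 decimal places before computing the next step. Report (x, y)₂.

At (5/2, -3): F = (-21.500, -26.750).
Jacobian J = [[4·x, -4·y + 5], [2·x·y + y + 3, x^2 + x + 2]].
At the point, J = [[10.000, 17.000], [-15.000, 10.750]] (det J = 362.500).
Solving J·Δ = −F gives Δ = (-0.617, 1.628).
Then the next iterate is (x, y)₁ = (1.883, -1.372).
Round to (1.883, -1.372) and repeat: F = (-4.53339, -6.54316), J = [[7.532, 10.488], [-3.53895, 7.42869]].
Δ = (-0.375, 0.702), so (x, y)₂ = (1.508, -0.670).

(1.508, -0.670)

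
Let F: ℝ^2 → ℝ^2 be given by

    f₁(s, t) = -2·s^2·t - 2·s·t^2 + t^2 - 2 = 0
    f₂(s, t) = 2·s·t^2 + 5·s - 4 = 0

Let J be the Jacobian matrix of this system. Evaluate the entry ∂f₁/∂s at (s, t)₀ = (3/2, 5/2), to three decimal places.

-27.500

∂f₁/∂s = -4·s·t - 2·t^2.
At (3/2, 5/2) this is -27.500.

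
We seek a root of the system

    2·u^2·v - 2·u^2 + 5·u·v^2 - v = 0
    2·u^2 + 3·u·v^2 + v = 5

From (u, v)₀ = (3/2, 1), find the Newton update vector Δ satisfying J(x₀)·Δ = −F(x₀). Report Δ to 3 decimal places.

(-0.236, -0.288)

At (3/2, 1): F = (6.500, 5.000).
Jacobian J = [[4·u·v - 4·u + 5·v^2, 2·u^2 + 10·u·v - 1], [4·u + 3·v^2, 6·u·v + 1]].
At the point, J = [[5.000, 18.500], [9.000, 10.000]] (det J = -116.500).
Solving J·Δ = −F gives Δ = (-0.236, -0.288).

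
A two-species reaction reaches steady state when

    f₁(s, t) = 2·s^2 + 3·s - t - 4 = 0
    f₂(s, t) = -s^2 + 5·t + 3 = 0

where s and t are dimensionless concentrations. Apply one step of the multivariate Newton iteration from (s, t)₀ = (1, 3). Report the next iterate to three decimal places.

(0.788, -0.485)

At (1, 3): F = (-2.000, 17.000).
Jacobian J = [[4·s + 3, -1], [-2·s, 5]].
At the point, J = [[7.000, -1.000], [-2.000, 5.000]] (det J = 33.000).
Solving J·Δ = −F gives Δ = (-0.212, -3.485).
Then the next iterate is (s, t)₁ = (0.788, -0.485).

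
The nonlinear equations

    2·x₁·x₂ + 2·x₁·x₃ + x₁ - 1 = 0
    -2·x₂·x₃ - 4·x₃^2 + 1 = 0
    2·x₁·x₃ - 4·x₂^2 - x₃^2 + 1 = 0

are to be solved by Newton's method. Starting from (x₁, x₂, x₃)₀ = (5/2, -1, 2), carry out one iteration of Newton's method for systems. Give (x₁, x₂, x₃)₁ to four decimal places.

(1.1532, -0.5887, 1.0968)

At (5/2, -1, 2): F = (6.5000, -11.0000, 3.0000).
Jacobian J = [[2·x₂ + 2·x₃ + 1, 2·x₁, 2·x₁], [0, -2·x₃, -2·x₂ - 8·x₃], [2·x₃, -8·x₂, 2·x₁ - 2·x₃]].
At the point, J = [[3.0000, 5.0000, 5.0000], [0.0000, -4.0000, -14.0000], [4.0000, 8.0000, 1.0000]] (det J = 124.0000).
Solving J·Δ = −F gives Δ = (-1.3468, 0.4113, -0.9032).
Then the next iterate is (x₁, x₂, x₃)₁ = (1.1532, -0.5887, 1.0968).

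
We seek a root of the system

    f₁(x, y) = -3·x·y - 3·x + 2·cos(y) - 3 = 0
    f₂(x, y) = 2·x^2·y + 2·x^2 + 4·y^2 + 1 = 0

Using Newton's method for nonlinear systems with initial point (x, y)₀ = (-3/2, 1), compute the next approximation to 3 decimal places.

At (-3/2, 1): F = (7.08060, 14.000).
Jacobian J = [[-3·y - 3, -3·x - 2·sin(y)], [4·x·y + 4·x, 2·x^2 + 8·y]].
At the point, J = [[-6.000, 2.81706], [-12.000, 12.500]] (det J = -41.19530).
Solving J·Δ = −F gives Δ = (1.191, 0.023).
Then the next iterate is (x, y)₁ = (-0.309, 1.023).

(-0.309, 1.023)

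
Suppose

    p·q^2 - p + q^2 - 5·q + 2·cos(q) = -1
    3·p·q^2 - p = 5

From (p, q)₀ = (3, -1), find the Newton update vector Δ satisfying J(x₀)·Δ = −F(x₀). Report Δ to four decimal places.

(5.9262, 0.7140)

At (3, -1): F = (8.080605, 1.0000).
Jacobian J = [[q^2 - 1, 2·p·q + 2·q - 2·sin(q) - 5], [3·q^2 - 1, 6·p·q]].
At the point, J = [[0.0000, -11.317058], [2.0000, -18.0000]] (det J = 22.634116).
Solving J·Δ = −F gives Δ = (5.9262, 0.7140).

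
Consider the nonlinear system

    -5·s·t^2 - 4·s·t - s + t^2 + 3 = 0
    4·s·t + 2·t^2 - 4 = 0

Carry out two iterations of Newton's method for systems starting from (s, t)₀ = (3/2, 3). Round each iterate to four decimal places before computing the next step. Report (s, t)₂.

(0.4127, 1.0803)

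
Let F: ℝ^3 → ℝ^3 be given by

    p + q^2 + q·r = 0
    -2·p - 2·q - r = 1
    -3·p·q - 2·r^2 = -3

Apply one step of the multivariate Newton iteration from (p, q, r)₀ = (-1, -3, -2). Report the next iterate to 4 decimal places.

(1.7143, 0.0000, -4.4286)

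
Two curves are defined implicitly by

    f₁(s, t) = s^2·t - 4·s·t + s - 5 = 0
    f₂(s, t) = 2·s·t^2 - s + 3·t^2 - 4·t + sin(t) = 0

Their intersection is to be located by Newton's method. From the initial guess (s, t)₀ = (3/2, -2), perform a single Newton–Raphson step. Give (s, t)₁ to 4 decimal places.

(1.4542, -0.9699)

At (3/2, -2): F = (4.0000, 29.590703).
Jacobian J = [[2·s·t - 4·t + 1, s^2 - 4·s], [2·t^2 - 1, 4·s·t + 6·t + cos(t) - 4]].
At the point, J = [[3.0000, -3.7500], [7.0000, -28.416147]] (det J = -58.998441).
Solving J·Δ = −F gives Δ = (-0.0458, 1.0301).
Then the next iterate is (s, t)₁ = (1.4542, -0.9699).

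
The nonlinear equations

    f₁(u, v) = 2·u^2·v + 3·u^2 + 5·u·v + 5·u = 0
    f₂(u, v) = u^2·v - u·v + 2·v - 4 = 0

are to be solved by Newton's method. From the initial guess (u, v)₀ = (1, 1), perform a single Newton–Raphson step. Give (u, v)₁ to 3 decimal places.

At (1, 1): F = (15.000, -2.000).
Jacobian J = [[4·u·v + 6·u + 5·v + 5, 2·u^2 + 5·u], [2·u·v - v, u^2 - u + 2]].
At the point, J = [[20.000, 7.000], [1.000, 2.000]] (det J = 33.000).
Solving J·Δ = −F gives Δ = (-1.333, 1.667).
Then the next iterate is (u, v)₁ = (-0.333, 2.667).

(-0.333, 2.667)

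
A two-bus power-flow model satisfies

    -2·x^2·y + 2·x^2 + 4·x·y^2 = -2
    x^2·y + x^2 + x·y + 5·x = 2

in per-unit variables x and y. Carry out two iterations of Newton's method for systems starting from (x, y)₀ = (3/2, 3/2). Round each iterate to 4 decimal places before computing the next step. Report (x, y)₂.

At (3/2, 3/2): F = (13.2500, 13.3750).
Jacobian J = [[-4·x·y + 4·x + 4·y^2, -2·x^2 + 8·x·y], [2·x·y + 2·x + y + 5, x^2 + x]].
At the point, J = [[6.0000, 13.5000], [14.0000, 3.7500]] (det J = -166.5000).
Solving J·Δ = −F gives Δ = (-0.7860, -0.6321).
Then the next iterate is (x, y)₁ = (0.7140, 0.8679).
Round to (0.7140, 0.8679) and repeat: F = (4.285971, 3.141929), J = [[3.390279, 3.937853], [8.535261, 1.223796]].
Δ = (-0.2419, -0.8801), so (x, y)₂ = (0.4721, -0.0122).

(0.4721, -0.0122)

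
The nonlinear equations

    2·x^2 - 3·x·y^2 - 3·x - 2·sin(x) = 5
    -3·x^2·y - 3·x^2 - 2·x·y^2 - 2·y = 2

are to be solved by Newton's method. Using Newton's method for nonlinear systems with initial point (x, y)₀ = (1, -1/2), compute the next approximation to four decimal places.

At (1, -1/2): F = (-8.432942, -3.0000).
Jacobian J = [[4·x - 3·y^2 - 2·cos(x) - 3, -6·x·y], [-6·x·y - 6·x - 2·y^2, -3·x^2 - 4·x·y - 2]].
At the point, J = [[-0.830605, 3.0000], [-3.5000, -3.0000]] (det J = 12.991814).
Solving J·Δ = −F gives Δ = (-2.6400, 2.0800).
Then the next iterate is (x, y)₁ = (-1.6400, 1.5800).

(-1.6400, 1.5800)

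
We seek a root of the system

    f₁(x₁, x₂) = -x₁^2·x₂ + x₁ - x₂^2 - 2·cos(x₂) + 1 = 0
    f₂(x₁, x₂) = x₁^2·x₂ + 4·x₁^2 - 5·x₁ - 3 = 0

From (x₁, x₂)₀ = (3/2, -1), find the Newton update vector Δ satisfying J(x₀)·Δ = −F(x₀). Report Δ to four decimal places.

(0.0743, 1.5347)

At (3/2, -1): F = (2.669395, -3.7500).
Jacobian J = [[-2·x₁·x₂ + 1, -x₁^2 - 2·x₂ + 2·sin(x₂)], [2·x₁·x₂ + 8·x₁ - 5, x₁^2]].
At the point, J = [[4.0000, -1.932942], [4.0000, 2.2500]] (det J = 16.731768).
Solving J·Δ = −F gives Δ = (0.0743, 1.5347).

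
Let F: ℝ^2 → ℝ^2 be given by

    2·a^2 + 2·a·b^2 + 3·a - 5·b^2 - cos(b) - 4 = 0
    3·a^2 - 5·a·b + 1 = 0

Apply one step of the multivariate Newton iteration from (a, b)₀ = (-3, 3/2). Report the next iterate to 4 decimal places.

At (-3, 3/2): F = (-19.820737, 50.5000).
Jacobian J = [[4·a + 2·b^2 + 3, 4·a·b - 10·b + sin(b)], [6·a - 5·b, -5·a]].
At the point, J = [[-4.5000, -32.002505], [-25.5000, 15.0000]] (det J = -883.563878).
Solving J·Δ = −F gives Δ = (1.4926, -0.8292).
Then the next iterate is (a, b)₁ = (-1.5074, 0.6708).

(-1.5074, 0.6708)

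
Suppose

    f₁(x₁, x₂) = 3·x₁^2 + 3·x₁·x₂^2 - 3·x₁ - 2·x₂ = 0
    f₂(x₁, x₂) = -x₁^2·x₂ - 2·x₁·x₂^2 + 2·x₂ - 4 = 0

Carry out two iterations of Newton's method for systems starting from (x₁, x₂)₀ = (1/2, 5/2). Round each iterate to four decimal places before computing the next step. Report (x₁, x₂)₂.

At (1/2, 5/2): F = (3.6250, -5.8750).
Jacobian J = [[6·x₁ + 3·x₂^2 - 3, 6·x₁·x₂ - 2], [-2·x₁·x₂ - 2·x₂^2, -x₁^2 - 4·x₁·x₂ + 2]].
At the point, J = [[18.7500, 5.5000], [-15.0000, -3.2500]] (det J = 21.5625).
Solving J·Δ = −F gives Δ = (-0.9522, 2.5870).
Then the next iterate is (x₁, x₂)₁ = (-0.4522, 5.0870).
Round to (-0.4522, 5.0870) and repeat: F = (-43.309456, 28.537459), J = [[71.919507, -15.802048], [-47.154455, 10.996881]].
Δ = (0.5534, -0.2222), so (x₁, x₂)₂ = (0.1012, 4.8648).

(0.1012, 4.8648)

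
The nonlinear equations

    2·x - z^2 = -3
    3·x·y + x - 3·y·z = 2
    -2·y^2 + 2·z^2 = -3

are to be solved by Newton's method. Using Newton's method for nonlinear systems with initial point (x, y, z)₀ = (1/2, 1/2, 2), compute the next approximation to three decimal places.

(-3.276, -1.802, 0.112)

At (1/2, 1/2, 2): F = (0.000, -3.750, 10.500).
Jacobian J = [[2, 0, -2·z], [3·y + 1, 3·x - 3·z, -3·y], [0, -4·y, 4·z]].
At the point, J = [[2.000, 0.000, -4.000], [2.500, -4.500, -1.500], [0.000, -2.000, 8.000]] (det J = -58.000).
Solving J·Δ = −F gives Δ = (-3.776, -2.302, -1.888).
Then the next iterate is (x, y, z)₁ = (-3.276, -1.802, 0.112).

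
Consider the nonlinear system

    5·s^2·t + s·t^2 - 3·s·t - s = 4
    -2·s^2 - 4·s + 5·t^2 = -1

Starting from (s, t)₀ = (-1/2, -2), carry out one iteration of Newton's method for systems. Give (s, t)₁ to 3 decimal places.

(-0.195, -0.906)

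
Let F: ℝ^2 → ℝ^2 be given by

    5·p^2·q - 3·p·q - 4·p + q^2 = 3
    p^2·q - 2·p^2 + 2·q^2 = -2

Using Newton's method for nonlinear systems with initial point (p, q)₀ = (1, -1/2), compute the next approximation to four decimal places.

At (1, -1/2): F = (-7.7500, 0.0000).
Jacobian J = [[10·p·q - 3·q - 4, 5·p^2 - 3·p + 2·q], [2·p·q - 4·p, p^2 + 4·q]].
At the point, J = [[-7.5000, 1.0000], [-5.0000, -1.0000]] (det J = 12.5000).
Solving J·Δ = −F gives Δ = (-0.6200, 3.1000).
Then the next iterate is (p, q)₁ = (0.3800, 2.6000).

(0.3800, 2.6000)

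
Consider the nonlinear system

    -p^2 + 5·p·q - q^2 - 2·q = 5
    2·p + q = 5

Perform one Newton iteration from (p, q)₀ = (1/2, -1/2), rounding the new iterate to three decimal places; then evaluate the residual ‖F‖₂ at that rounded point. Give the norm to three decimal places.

At (1/2, -1/2): F = (-5.750, -4.500).
Jacobian J = [[-2·p + 5·q, 5·p - 2·q - 2], [2, 1]].
At the point, J = [[-3.500, 1.500], [2.000, 1.000]] (det J = -6.500).
Solving J·Δ = −F gives Δ = (0.154, 4.192).
Then the next iterate is (p, q)₁ = (0.654, 3.692).
Re-evaluating at (0.654, 3.692): F = (-14.36974, 0.000), so ‖F‖₂ = 14.370.

14.370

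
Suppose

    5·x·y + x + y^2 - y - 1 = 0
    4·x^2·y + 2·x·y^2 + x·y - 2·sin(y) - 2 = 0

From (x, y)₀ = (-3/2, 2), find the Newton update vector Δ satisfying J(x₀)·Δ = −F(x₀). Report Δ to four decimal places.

(0.5145, -2.1869)

At (-3/2, 2): F = (-15.5000, -0.818595).
Jacobian J = [[5·y + 1, 5·x + 2·y - 1], [8·x·y + 2·y^2 + y, 4·x^2 + 4·x·y + x - 2·cos(y)]].
At the point, J = [[11.0000, -4.5000], [-14.0000, -3.667706]] (det J = -103.344770).
Solving J·Δ = −F gives Δ = (0.5145, -2.1869).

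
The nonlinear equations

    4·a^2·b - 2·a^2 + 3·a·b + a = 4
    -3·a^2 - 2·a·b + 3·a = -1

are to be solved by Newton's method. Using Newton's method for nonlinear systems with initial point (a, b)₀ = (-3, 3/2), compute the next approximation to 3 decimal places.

At (-3, 3/2): F = (15.500, -26.000).
Jacobian J = [[8·a·b - 4·a + 3·b + 1, 4·a^2 + 3·a], [-6·a - 2·b + 3, -2·a]].
At the point, J = [[-18.500, 27.000], [18.000, 6.000]] (det J = -597.000).
Solving J·Δ = −F gives Δ = (1.332, 0.338).
Then the next iterate is (a, b)₁ = (-1.668, 1.838).

(-1.668, 1.838)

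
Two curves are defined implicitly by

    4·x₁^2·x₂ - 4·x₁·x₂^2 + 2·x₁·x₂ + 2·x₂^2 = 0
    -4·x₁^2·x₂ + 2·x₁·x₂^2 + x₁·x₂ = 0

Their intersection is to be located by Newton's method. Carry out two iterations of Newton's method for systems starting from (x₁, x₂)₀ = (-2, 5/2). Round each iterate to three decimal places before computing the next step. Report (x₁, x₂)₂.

At (-2, 5/2): F = (92.500, -70.000).
Jacobian J = [[8·x₁·x₂ - 4·x₂^2 + 2·x₂, 4·x₁^2 - 8·x₁·x₂ + 2·x₁ + 4·x₂], [-8·x₁·x₂ + 2·x₂^2 + x₂, -4·x₁^2 + 4·x₁·x₂ + x₁]].
At the point, J = [[-60.000, 62.000], [55.000, -38.000]] (det J = -1130.000).
Solving J·Δ = −F gives Δ = (0.730, -0.785).
Then the next iterate is (x₁, x₂)₁ = (-1.270, 1.715).
Round to (-1.270, 1.715) and repeat: F = (27.53227, -20.71326), J = [[-25.75930, 28.196], [25.02185, -16.43380]].
Δ = (0.466, -0.551), so (x₁, x₂)₂ = (-0.804, 1.164).

(-0.804, 1.164)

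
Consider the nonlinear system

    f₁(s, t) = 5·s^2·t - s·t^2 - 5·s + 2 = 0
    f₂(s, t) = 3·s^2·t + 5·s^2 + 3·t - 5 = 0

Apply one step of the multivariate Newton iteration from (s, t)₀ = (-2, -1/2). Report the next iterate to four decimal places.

At (-2, -1/2): F = (2.5000, 7.5000).
Jacobian J = [[10·s·t - t^2 - 5, 5·s^2 - 2·s·t], [6·s·t + 10·s, 3·s^2 + 3]].
At the point, J = [[4.7500, 18.0000], [-14.0000, 15.0000]] (det J = 323.2500).
Solving J·Δ = −F gives Δ = (0.3016, -0.2185).
Then the next iterate is (s, t)₁ = (-1.6984, -0.7185).

(-1.6984, -0.7185)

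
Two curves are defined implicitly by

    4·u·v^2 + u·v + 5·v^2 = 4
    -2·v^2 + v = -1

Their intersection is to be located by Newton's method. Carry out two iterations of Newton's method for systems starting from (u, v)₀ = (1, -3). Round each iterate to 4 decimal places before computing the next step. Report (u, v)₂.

(1.7658, -0.7701)

At (1, -3): F = (74.0000, -20.0000).
Jacobian J = [[4·v^2 + v, 8·u·v + u + 10·v], [0, -4·v + 1]].
At the point, J = [[33.0000, -53.0000], [0.0000, 13.0000]] (det J = 429.0000).
Solving J·Δ = −F gives Δ = (0.2284, 1.5385).
Then the next iterate is (u, v)₁ = (1.2284, -1.4615).
Round to (1.2284, -1.4615) and repeat: F = (15.379967, -4.733465), J = [[7.082429, -27.749053], [0.0000, 6.8460]].
Δ = (0.5374, 0.6914), so (u, v)₂ = (1.7658, -0.7701).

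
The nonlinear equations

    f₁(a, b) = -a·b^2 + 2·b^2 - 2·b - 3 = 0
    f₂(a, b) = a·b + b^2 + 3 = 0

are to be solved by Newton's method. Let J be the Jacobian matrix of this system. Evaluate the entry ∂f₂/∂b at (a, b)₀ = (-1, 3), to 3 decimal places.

∂f₂/∂b = a + 2·b.
At (-1, 3) this is 5.000.

5.000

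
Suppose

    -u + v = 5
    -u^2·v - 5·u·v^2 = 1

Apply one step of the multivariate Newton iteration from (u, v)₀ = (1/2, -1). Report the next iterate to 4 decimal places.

At (1/2, -1): F = (-6.5000, -3.2500).
Jacobian J = [[-1, 1], [-2·u·v - 5·v^2, -u^2 - 10·u·v]].
At the point, J = [[-1.0000, 1.0000], [-4.0000, 4.7500]] (det J = -0.7500).
Solving J·Δ = −F gives Δ = (-36.8333, -30.3333).
Then the next iterate is (u, v)₁ = (-36.3333, -31.3333).

(-36.3333, -31.3333)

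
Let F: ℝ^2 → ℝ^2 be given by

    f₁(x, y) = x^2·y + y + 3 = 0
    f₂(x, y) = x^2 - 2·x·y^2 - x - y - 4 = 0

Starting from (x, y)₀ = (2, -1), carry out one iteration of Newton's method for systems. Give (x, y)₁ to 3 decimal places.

(2.333, -0.333)

At (2, -1): F = (-2.000, -5.000).
Jacobian J = [[2·x·y, x^2 + 1], [2·x - 2·y^2 - 1, -4·x·y - 1]].
At the point, J = [[-4.000, 5.000], [1.000, 7.000]] (det J = -33.000).
Solving J·Δ = −F gives Δ = (0.333, 0.667).
Then the next iterate is (x, y)₁ = (2.333, -0.333).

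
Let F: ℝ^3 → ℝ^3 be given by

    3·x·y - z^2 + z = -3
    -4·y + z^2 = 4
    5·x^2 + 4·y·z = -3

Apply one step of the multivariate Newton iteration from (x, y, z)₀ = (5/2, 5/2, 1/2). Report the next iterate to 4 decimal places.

(5.6500, -3.5833, -10.0833)

At (5/2, 5/2, 1/2): F = (22.0000, -13.7500, 39.2500).
Jacobian J = [[3·y, 3·x, -2·z + 1], [0, -4, 2·z], [10·x, 4·z, 4·y]].
At the point, J = [[7.5000, 7.5000, 0.0000], [0.0000, -4.0000, 1.0000], [25.0000, 2.0000, 10.0000]] (det J = -127.5000).
Solving J·Δ = −F gives Δ = (3.1500, -6.0833, -10.5833).
Then the next iterate is (x, y, z)₁ = (5.6500, -3.5833, -10.0833).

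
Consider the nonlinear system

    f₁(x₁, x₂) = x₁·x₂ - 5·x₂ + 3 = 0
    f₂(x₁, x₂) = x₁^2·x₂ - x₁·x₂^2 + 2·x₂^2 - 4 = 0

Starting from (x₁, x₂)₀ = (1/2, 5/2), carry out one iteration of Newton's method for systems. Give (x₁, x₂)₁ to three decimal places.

At (1/2, 5/2): F = (-8.250, 6.000).
Jacobian J = [[x₂, x₁ - 5], [2·x₁·x₂ - x₂^2, x₁^2 - 2·x₁·x₂ + 4·x₂]].
At the point, J = [[2.500, -4.500], [-3.750, 7.750]] (det J = 2.500).
Solving J·Δ = −F gives Δ = (14.775, 6.375).
Then the next iterate is (x₁, x₂)₁ = (15.275, 8.875).

(15.275, 8.875)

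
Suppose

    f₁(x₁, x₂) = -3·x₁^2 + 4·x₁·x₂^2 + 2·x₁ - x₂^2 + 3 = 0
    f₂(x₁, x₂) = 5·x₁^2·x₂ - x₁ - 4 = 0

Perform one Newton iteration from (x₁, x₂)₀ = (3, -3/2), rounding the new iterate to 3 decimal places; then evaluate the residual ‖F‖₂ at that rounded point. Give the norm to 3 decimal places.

23.495

At (3, -3/2): F = (6.750, -74.500).
Jacobian J = [[-6·x₁ + 4·x₂^2 + 2, 8·x₁·x₂ - 2·x₂], [10·x₁·x₂ - 1, 5·x₁^2]].
At the point, J = [[-7.000, -33.000], [-46.000, 45.000]] (det J = -1833.000).
Solving J·Δ = −F gives Δ = (-1.176, 0.454).
Then the next iterate is (x₁, x₂)₁ = (1.824, -1.046).
Re-evaluating at (1.824, -1.046): F = (3.55563, -23.22408), so ‖F‖₂ = 23.495.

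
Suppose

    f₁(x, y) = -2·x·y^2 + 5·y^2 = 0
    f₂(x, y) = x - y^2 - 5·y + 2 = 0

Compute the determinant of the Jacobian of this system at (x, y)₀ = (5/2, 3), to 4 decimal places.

J = [[-2·y^2, -4·x·y + 10·y], [1, -2·y - 5]].
At the point, J = [[-18.0000, 0.0000], [1.0000, -11.0000]].
det J = 198.0000.

198.0000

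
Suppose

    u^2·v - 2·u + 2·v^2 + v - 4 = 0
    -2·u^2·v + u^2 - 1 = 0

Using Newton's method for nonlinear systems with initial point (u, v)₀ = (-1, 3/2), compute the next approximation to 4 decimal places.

(-0.4091, 1.1818)

At (-1, 3/2): F = (5.5000, -3.0000).
Jacobian J = [[2·u·v - 2, u^2 + 4·v + 1], [-4·u·v + 2·u, -2·u^2]].
At the point, J = [[-5.0000, 8.0000], [4.0000, -2.0000]] (det J = -22.0000).
Solving J·Δ = −F gives Δ = (0.5909, -0.3182).
Then the next iterate is (u, v)₁ = (-0.4091, 1.1818).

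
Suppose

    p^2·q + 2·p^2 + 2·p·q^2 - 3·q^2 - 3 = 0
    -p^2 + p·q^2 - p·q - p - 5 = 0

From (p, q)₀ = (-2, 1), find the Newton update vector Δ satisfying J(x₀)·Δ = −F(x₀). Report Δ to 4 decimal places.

At (-2, 1): F = (2.0000, -7.0000).
Jacobian J = [[2·p·q + 4·p + 2·q^2, p^2 + 4·p·q - 6·q], [-2·p + q^2 - q - 1, 2·p·q - p]].
At the point, J = [[-10.0000, -10.0000], [3.0000, -2.0000]] (det J = 50.0000).
Solving J·Δ = −F gives Δ = (1.4800, -1.2800).

(1.4800, -1.2800)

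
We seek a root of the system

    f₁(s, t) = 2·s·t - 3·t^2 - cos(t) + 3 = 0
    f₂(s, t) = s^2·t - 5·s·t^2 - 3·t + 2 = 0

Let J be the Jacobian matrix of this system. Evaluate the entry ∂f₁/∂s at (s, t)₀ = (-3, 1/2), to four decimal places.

∂f₁/∂s = 2·t.
At (-3, 1/2) this is 1.0000.

1.0000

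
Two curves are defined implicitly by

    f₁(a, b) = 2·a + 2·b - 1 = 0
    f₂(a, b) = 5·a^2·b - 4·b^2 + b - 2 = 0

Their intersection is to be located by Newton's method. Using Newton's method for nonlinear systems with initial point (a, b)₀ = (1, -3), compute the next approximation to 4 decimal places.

(1.3167, -0.8167)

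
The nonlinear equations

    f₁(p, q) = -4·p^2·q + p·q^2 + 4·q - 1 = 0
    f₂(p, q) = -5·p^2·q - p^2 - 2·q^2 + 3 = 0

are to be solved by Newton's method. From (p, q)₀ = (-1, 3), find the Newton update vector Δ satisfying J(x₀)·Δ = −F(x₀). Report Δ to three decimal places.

At (-1, 3): F = (-10.000, -31.000).
Jacobian J = [[-8·p·q + q^2, -4·p^2 + 2·p·q + 4], [-10·p·q - 2·p, -5·p^2 - 4·q]].
At the point, J = [[33.000, -6.000], [32.000, -17.000]] (det J = -369.000).
Solving J·Δ = −F gives Δ = (-0.043, -1.905).

(-0.043, -1.905)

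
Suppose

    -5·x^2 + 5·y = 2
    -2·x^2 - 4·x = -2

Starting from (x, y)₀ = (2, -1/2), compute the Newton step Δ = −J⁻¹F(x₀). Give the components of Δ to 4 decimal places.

(-1.1667, 0.2333)

At (2, -1/2): F = (-24.5000, -14.0000).
Jacobian J = [[-10·x, 5], [-4·x - 4, 0]].
At the point, J = [[-20.0000, 5.0000], [-12.0000, 0.0000]] (det J = 60.0000).
Solving J·Δ = −F gives Δ = (-1.1667, 0.2333).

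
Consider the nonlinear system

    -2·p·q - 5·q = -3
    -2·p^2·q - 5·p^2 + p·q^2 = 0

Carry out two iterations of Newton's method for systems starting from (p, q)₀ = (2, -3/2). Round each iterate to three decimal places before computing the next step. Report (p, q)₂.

(-0.295, 1.061)

At (2, -3/2): F = (16.500, -3.500).
Jacobian J = [[-2·q, -2·p - 5], [-4·p·q - 10·p + q^2, -2·p^2 + 2·p·q]].
At the point, J = [[3.000, -9.000], [-5.750, -14.000]] (det J = -93.750).
Solving J·Δ = −F gives Δ = (-2.800, 0.900).
Then the next iterate is (p, q)₁ = (-0.800, -0.600).
Round to (-0.800, -0.600) and repeat: F = (5.040, -2.720), J = [[1.200, -3.400], [6.440, -0.320]].
Δ = (0.505, 1.661), so (p, q)₂ = (-0.295, 1.061).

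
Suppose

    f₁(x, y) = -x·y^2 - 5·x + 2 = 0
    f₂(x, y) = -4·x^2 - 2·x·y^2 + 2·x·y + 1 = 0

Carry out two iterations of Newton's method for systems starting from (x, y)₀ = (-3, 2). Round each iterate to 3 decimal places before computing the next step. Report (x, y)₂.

(-0.206, -0.428)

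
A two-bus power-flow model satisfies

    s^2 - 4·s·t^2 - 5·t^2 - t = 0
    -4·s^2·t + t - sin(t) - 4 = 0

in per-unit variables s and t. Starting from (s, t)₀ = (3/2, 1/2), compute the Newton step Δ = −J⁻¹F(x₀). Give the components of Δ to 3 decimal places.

(-1.035, -0.256)

At (3/2, 1/2): F = (-1.000, -8.47943).
Jacobian J = [[2·s - 4·t^2, -8·s·t - 10·t - 1], [-8·s·t, -4·s^2 - cos(t) + 1]].
At the point, J = [[2.000, -12.000], [-6.000, -8.87758]] (det J = -89.75517).
Solving J·Δ = −F gives Δ = (-1.035, -0.256).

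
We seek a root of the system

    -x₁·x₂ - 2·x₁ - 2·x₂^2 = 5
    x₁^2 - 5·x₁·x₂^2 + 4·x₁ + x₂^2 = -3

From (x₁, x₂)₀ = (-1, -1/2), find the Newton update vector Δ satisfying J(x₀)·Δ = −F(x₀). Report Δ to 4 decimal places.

(-2.8889, -0.1111)

At (-1, -1/2): F = (-4.0000, 1.5000).
Jacobian J = [[-x₂ - 2, -x₁ - 4·x₂], [2·x₁ - 5·x₂^2 + 4, -10·x₁·x₂ + 2·x₂]].
At the point, J = [[-1.5000, 3.0000], [0.7500, -6.0000]] (det J = 6.7500).
Solving J·Δ = −F gives Δ = (-2.8889, -0.1111).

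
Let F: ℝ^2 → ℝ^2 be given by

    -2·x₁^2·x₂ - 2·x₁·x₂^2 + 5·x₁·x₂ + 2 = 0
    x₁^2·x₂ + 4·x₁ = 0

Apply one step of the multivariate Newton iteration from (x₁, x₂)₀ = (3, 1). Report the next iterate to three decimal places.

(-0.652, 2.725)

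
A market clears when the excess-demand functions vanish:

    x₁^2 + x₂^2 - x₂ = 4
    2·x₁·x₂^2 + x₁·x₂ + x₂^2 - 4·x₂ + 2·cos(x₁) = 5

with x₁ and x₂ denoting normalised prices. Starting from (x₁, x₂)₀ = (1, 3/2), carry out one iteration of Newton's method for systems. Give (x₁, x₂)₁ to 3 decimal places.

At (1, 3/2): F = (-2.250, -1.66940).
Jacobian J = [[2·x₁, 2·x₂ - 1], [2·x₂^2 + x₂ - 2·sin(x₁), 4·x₁·x₂ + x₁ + 2·x₂ - 4]].
At the point, J = [[2.000, 2.000], [4.31706, 6.000]] (det J = 3.36588).
Solving J·Δ = −F gives Δ = (3.019, -1.894).
Then the next iterate is (x₁, x₂)₁ = (4.019, -0.394).

(4.019, -0.394)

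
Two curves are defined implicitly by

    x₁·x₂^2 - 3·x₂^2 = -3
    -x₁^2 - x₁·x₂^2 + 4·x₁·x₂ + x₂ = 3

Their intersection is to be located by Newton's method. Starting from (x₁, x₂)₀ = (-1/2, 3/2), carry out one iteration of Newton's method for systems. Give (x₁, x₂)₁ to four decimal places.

At (-1/2, 3/2): F = (-4.8750, -3.6250).
Jacobian J = [[x₂^2, 2·x₁·x₂ - 6·x₂], [-2·x₁ - x₂^2 + 4·x₂, -2·x₁·x₂ + 4·x₁ + 1]].
At the point, J = [[2.2500, -10.5000], [4.7500, 0.5000]] (det J = 51.0000).
Solving J·Δ = −F gives Δ = (0.7941, -0.2941).
Then the next iterate is (x₁, x₂)₁ = (0.2941, 1.2059).

(0.2941, 1.2059)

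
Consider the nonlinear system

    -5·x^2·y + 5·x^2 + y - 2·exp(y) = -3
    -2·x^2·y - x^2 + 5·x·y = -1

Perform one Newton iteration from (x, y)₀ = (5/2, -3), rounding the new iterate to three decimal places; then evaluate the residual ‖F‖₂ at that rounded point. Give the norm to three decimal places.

114.273

At (5/2, -3): F = (124.90043, -5.250).
Jacobian J = [[-10·x·y + 10·x, -5·x^2 - 2·exp(y) + 1], [-4·x·y - 2·x + 5·y, -2·x^2 + 5·x]].
At the point, J = [[100.000, -30.34957], [10.000, 0.000]] (det J = 303.49574).
Solving J·Δ = −F gives Δ = (0.525, 5.845).
Then the next iterate is (x, y)₁ = (3.025, 2.845).
Re-evaluating at (3.025, 2.845): F = (-112.97263, -17.18706), so ‖F‖₂ = 114.273.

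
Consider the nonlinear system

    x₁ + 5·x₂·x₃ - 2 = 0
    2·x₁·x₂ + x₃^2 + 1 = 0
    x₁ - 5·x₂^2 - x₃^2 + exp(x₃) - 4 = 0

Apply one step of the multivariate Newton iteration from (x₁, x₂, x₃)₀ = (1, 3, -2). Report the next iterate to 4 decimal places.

(0.3930, 1.3938, -0.9637)

At (1, 3, -2): F = (-31.0000, 11.0000, -51.864665).
Jacobian J = [[1, 5·x₃, 5·x₂], [2·x₂, 2·x₁, 2·x₃], [1, -10·x₂, -2·x₃ + exp(x₃)]].
At the point, J = [[1.0000, -10.0000, 15.0000], [6.0000, 2.0000, -4.0000], [1.0000, -30.0000, 4.135335]] (det J = -2553.609212).
Solving J·Δ = −F gives Δ = (-0.6070, -1.6062, 1.0363).
Then the next iterate is (x₁, x₂, x₃)₁ = (0.3930, 1.3938, -0.9637).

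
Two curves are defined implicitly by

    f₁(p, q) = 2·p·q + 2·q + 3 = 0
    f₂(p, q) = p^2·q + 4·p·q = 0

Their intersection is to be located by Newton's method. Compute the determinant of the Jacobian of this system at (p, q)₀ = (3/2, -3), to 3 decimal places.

J = [[2·q, 2·p + 2], [2·p·q + 4·q, p^2 + 4·p]].
At the point, J = [[-6.000, 5.000], [-21.000, 8.250]].
det J = 55.500.

55.500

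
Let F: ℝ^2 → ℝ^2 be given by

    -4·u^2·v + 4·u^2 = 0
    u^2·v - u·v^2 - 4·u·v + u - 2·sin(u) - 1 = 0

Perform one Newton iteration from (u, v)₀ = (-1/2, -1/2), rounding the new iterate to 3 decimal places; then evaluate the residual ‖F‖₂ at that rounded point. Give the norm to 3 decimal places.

0.442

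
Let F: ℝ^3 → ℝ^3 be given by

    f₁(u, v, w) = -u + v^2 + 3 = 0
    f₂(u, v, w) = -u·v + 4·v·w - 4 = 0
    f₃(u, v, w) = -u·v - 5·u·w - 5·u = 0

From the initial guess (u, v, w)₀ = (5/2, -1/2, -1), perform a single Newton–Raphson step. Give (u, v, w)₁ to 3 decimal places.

At (5/2, -1/2, -1): F = (0.750, -0.750, 1.250).
Jacobian J = [[-1, 2·v, 0], [-v, -u + 4·w, 4·v], [-v - 5·w - 5, -u, -5·u]].
At the point, J = [[-1.000, -1.000, 0.000], [0.500, -6.500, -2.000], [0.500, -2.500, -12.500]] (det J = -81.500).
Solving J·Δ = −F gives Δ = (0.847, -0.097, 0.153).
Then the next iterate is (u, v, w)₁ = (3.347, -0.597, -0.847).

(3.347, -0.597, -0.847)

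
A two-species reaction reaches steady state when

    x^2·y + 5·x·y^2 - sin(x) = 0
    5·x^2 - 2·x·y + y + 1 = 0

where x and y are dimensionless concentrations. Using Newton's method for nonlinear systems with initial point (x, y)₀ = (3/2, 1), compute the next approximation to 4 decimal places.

At (3/2, 1): F = (8.752505, 10.2500).
Jacobian J = [[2·x·y + 5·y^2 - cos(x), x^2 + 10·x·y], [10·x - 2·y, -2·x + 1]].
At the point, J = [[7.929263, 17.2500], [13.0000, -2.0000]] (det J = -240.108526).
Solving J·Δ = −F gives Δ = (-0.8093, -0.1354).
Then the next iterate is (x, y)₁ = (0.6907, 0.8646).

(0.6907, 0.8646)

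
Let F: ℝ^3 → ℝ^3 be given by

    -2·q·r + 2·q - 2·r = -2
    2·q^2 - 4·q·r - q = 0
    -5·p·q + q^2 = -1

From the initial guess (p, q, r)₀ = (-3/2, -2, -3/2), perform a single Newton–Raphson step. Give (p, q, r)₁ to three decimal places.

(-0.774, -1.217, -0.957)

At (-3/2, -2, -3/2): F = (-5.000, -2.000, -10.000).
Jacobian J = [[0, -2·r + 2, -2·q - 2], [0, 4·q - 4·r - 1, -4·q], [-5·q, -5·p + 2·q, 0]].
At the point, J = [[0.000, 5.000, 2.000], [0.000, -3.000, 8.000], [10.000, 3.500, 0.000]] (det J = 460.000).
Solving J·Δ = −F gives Δ = (0.726, 0.783, 0.543).
Then the next iterate is (p, q, r)₁ = (-0.774, -1.217, -0.957).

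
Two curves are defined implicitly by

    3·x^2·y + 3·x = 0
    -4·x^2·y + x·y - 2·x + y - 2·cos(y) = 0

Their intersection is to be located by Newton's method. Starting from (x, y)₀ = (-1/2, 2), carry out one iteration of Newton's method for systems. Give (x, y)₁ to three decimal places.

(-0.563, 1.749)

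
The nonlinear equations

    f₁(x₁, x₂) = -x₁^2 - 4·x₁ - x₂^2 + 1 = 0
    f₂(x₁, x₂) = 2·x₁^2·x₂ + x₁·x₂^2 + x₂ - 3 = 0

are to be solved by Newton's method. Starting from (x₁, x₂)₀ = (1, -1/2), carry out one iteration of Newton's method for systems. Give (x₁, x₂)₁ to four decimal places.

(0.5854, 1.2622)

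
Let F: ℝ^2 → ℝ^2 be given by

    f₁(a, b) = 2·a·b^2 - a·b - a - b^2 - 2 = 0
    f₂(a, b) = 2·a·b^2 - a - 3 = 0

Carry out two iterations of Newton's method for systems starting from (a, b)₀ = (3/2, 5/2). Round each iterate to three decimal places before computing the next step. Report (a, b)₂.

At (3/2, 5/2): F = (5.250, 14.250).
Jacobian J = [[2·b^2 - b - 1, 4·a·b - a - 2·b], [2·b^2 - 1, 4·a·b]].
At the point, J = [[9.000, 8.500], [11.500, 15.000]] (det J = 37.250).
Solving J·Δ = −F gives Δ = (1.138, -1.822).
Then the next iterate is (a, b)₁ = (2.638, 0.678).
Round to (2.638, 0.678) and repeat: F = (-4.46096, -3.21271), J = [[-0.75863, 3.16026], [-0.08063, 7.15426]].
Δ = (-4.207, 0.402), so (a, b)₂ = (-1.569, 1.080).

(-1.569, 1.080)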